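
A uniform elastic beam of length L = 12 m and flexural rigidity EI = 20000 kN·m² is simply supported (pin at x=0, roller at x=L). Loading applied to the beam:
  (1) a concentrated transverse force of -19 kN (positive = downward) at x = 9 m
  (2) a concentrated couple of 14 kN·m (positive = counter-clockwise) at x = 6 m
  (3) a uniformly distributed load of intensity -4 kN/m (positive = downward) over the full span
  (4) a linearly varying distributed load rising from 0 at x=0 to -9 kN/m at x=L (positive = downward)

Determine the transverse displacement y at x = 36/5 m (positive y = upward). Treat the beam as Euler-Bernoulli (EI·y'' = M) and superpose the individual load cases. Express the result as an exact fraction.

Load 1 — point force P=-19 kN at a=9 m (b=L-a=3):
  y_1 = -Pbx(L²-b²-x²)/(6LEI)  [x≤a] = -(-19)·3·(36/5)·(12²-3²-(36/5)²)/(6·12·20000) = 118503/5000000 m
Load 2 — applied couple M₀=14 kN·m at a=6 m (b=L-a=6):
  y_2 = (M₀x³/(6L)-M₀(x-a)²/2+C₁x)/EI  [x>a] with C₁=M₀(3b²-L²)/(6L)=-7 = (14·(36/5)³/(6·12)-14·((36/5)-6)²/2+(-7)·(36/5))/20000 = 189/312500 m
Load 3 — uniform load w=-4 kN/m over full span:
  y_3 = -wx(L³-2Lx²+x³)/(24EI) = -(-4)·(36/5)·(12³-2·12·(36/5)²+(36/5)³)/(24·20000) = 20088/390625 m
Load 4 — triangular load w₀=-9 kN/m (0→w₀ over full span):
  y_4 = -w₀x(7L⁴-10L²x²+3x⁴)/(360LEI) = -(-9)·(36/5)·(7·12⁴-10·12²·(36/5)²+3·(36/5)⁴)/(360·12·20000) = 575424/9765625 m
Superposition: y = Σ y_i = 84158811/625000000 m ≈ 0.134654 m

y(36/5) = 84158811/625000000 m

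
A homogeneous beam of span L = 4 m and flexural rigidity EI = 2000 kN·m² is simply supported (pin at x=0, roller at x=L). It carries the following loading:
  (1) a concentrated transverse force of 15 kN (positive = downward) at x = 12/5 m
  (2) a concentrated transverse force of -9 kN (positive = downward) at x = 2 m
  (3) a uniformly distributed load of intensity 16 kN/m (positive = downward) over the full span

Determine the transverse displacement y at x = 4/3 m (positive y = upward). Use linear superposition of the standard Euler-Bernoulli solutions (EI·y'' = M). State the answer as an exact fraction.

y(4/3) = -78491/3037500 m

Load 1 — point force P=15 kN at a=12/5 m (b=L-a=8/5):
  y_1 = -Pbx(L²-b²-x²)/(6LEI)  [x≤a] = -15·(8/5)·(4/3)·(4²-(8/5)²-(4/3)²)/(6·4·2000) = -656/84375 m
Load 2 — point force P=-9 kN at a=2 m (b=L-a=2):
  y_2 = -Pbx(L²-b²-x²)/(6LEI)  [x≤a] = -(-9)·2·(4/3)·(4²-2²-(4/3)²)/(6·4·2000) = 23/4500 m
Load 3 — uniform load w=16 kN/m over full span:
  y_3 = -wx(L³-2Lx²+x³)/(24EI) = -16·(4/3)·(4³-2·4·(4/3)²+(4/3)³)/(24·2000) = -704/30375 m
Superposition: y = Σ y_i = -78491/3037500 m ≈ -0.025841 m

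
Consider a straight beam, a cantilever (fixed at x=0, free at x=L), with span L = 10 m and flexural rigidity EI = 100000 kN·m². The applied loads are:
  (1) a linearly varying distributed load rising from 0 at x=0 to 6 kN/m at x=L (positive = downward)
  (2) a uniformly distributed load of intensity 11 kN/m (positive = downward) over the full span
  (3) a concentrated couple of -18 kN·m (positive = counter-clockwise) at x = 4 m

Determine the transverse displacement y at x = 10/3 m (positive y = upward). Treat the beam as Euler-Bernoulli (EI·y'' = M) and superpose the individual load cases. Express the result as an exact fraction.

y(10/3) = -623/18000 m

Load 1 — triangular load w₀=6 kN/m (0→w₀ over full span):
  y_1 = (w₀Lx³/12-w₀L²x²/6-w₀x⁵/(120L))/EI = (6·10·(10/3)³/12-6·10²·(10/3)²/6-6·(10/3)⁵/(120·10))/100000 = -451/48600 m
Load 2 — uniform load w=11 kN/m over full span:
  y_2 = -wx²(x²-4Lx+6L²)/(24EI) = -11·(10/3)²·((10/3)²-4·10·(10/3)+6·10²)/(24·100000) = -473/19440 m
Load 3 — applied couple M₀=-18 kN·m at a=4 m (b=L-a=6):
  y_3 = M₀x²/(2EI)  [x≤a] = (-18)·(10/3)²/(2·100000) = -1/1000 m
Superposition: y = Σ y_i = -623/18000 m ≈ -0.034611 m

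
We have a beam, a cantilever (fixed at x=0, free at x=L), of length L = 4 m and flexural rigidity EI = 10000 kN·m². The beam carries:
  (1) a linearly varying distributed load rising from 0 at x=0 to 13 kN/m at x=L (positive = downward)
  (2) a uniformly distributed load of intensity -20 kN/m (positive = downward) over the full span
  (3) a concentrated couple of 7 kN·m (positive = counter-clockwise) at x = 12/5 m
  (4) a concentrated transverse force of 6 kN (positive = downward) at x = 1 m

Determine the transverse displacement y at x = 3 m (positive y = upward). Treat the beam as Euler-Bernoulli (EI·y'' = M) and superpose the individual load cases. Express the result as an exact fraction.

Load 1 — triangular load w₀=13 kN/m (0→w₀ over full span):
  y_1 = (w₀Lx³/12-w₀L²x²/6-w₀x⁵/(120L))/EI = (13·4·3³/12-13·4²·3²/6-13·3⁵/(120·4))/10000 = -32253/1600000 m
Load 2 — uniform load w=-20 kN/m over full span:
  y_2 = -wx²(x²-4Lx+6L²)/(24EI) = -(-20)·3²·(3²-4·4·3+6·4²)/(24·10000) = 171/4000 m
Load 3 — applied couple M₀=7 kN·m at a=12/5 m (b=L-a=8/5):
  y_3 = M₀a(2x-a)/(2EI)  [x>a] = 7·(12/5)·(2·3-(12/5))/(2·10000) = 189/62500 m
Load 4 — point force P=6 kN at a=1 m (b=L-a=3):
  y_4 = -Pa²(3x-a)/(6EI)  [x>a] = -6·1²·(3·3-1)/(6·10000) = -1/1250 m
Superposition: y = Σ y_i = 198527/8000000 m ≈ 0.024816 m

y(3) = 198527/8000000 m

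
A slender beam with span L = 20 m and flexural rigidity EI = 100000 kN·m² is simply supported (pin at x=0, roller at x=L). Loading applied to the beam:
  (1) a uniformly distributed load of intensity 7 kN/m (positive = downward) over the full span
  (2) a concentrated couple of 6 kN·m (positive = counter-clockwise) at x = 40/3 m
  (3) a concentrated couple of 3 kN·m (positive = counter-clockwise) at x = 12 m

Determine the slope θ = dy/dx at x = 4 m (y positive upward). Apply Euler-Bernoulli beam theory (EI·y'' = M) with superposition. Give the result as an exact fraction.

θ(4) = -3493/187500 rad

Load 1 — uniform load w=7 kN/m over full span:
  θ_1 = -w(L³-6Lx²+4x³)/(24EI) = -7·(20³-6·20·4²+4·4³)/(24·100000) = -231/12500 rad
Load 2 — applied couple M₀=6 kN·m at a=40/3 m (b=L-a=20/3):
  θ_2 = (M₀x²/(2L)+C₁)/EI  [x≤a] with C₁=M₀(3b²-L²)/(6L)=-40/3 = (6·4²/(2·20)+(-40/3))/100000 = -41/375000 rad
Load 3 — applied couple M₀=3 kN·m at a=12 m (b=L-a=8):
  θ_3 = (M₀x²/(2L)+C₁)/EI  [x≤a] with C₁=M₀(3b²-L²)/(6L)=-26/5 = (3·4²/(2·20)+(-26/5))/100000 = -1/25000 rad
Superposition: θ = Σ θ_i = -3493/187500 rad ≈ -0.018629 rad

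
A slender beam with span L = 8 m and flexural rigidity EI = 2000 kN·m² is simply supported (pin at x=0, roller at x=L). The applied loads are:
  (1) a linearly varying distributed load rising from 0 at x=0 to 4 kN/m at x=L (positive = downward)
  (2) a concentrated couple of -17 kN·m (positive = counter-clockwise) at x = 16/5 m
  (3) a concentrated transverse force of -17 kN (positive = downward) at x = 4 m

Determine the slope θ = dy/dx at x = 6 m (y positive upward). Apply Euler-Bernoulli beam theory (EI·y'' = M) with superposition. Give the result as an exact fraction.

θ(6) = -12857/1800000 rad

Load 1 — triangular load w₀=4 kN/m (0→w₀ over full span):
  θ_1 = -w₀(7L⁴-30L²x²+15x⁴)/(360LEI) = -4·(7·8⁴-30·8²·6²+15·6⁴)/(360·8·2000) = 1313/90000 rad
Load 2 — applied couple M₀=-17 kN·m at a=16/5 m (b=L-a=24/5):
  θ_2 = (M₀x²/(2L)-M₀(x-a)+C₁)/EI  [x>a] with C₁=M₀(3b²-L²)/(6L)=-136/75 = ((-17)·6²/(2·8)-(-17)·(6-(16/5))+(-136/75))/2000 = 2261/600000 rad
Load 3 — point force P=-17 kN at a=4 m (b=L-a=4):
  θ_3 = -Pa(2L²-6Lx+3x²+a²)/(6LEI)  [x>a] = -(-17)·4·(2·8²-6·8·6+3·6²+4²)/(6·8·2000) = -51/2000 rad
Superposition: θ = Σ θ_i = -12857/1800000 rad ≈ -0.007143 rad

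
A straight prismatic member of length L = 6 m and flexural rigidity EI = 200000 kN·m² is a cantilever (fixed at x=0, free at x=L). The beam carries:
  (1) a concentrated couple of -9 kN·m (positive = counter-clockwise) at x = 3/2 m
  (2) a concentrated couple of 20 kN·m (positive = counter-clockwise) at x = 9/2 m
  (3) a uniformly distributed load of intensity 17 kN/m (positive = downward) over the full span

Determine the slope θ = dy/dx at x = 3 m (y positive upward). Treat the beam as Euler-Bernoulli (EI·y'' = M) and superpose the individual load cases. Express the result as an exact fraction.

Load 1 — applied couple M₀=-9 kN·m at a=3/2 m (b=L-a=9/2):
  θ_1 = M₀a/EI  [x>a] = (-9)·(3/2)/200000 = -27/400000 rad
Load 2 — applied couple M₀=20 kN·m at a=9/2 m (b=L-a=3/2):
  θ_2 = M₀x/EI  [x≤a] = 20·3/200000 = 3/10000 rad
Load 3 — uniform load w=17 kN/m over full span:
  θ_3 = -wx(x²-3Lx+3L²)/(6EI) = -17·3·(3²-3·6·3+3·6²)/(6·200000) = -1071/400000 rad
Superposition: θ = Σ θ_i = -489/200000 rad ≈ -0.002445 rad

θ(3) = -489/200000 rad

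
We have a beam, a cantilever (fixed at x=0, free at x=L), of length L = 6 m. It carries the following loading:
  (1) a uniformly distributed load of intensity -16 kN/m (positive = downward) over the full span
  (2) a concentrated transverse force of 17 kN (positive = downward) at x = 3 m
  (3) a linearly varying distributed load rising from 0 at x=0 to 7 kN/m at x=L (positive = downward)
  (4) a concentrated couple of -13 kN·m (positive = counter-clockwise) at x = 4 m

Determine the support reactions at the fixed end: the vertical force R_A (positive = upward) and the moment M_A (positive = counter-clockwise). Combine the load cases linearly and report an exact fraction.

Load 1 — uniform load w=-16 kN/m over full span:
  R_A = wL = (-16)·6 = -96 kN
  M_A = wL²/2 = (-16)·6²/2 = -288 kN·m
Load 2 — point force P=17 kN at a=3 m (b=L-a=3):
  R_A = P = 17 kN
  M_A = Pa = 17·3 = 51 kN·m
Load 3 — triangular load w₀=7 kN/m (0→w₀ over full span):
  R_A = w₀L/2 = 7·6/2 = 21 kN
  M_A = w₀L²/3 = 7·6²/3 = 84 kN·m
Load 4 — applied couple M₀=-13 kN·m at a=4 m (b=L-a=2):
  R_A = 0 kN
  M_A = -M₀ = -(-13) = 13 kN·m
Superposition: R_A = -58 kN, M_A = -140 kN·m

R_A = -58 kN, M_A = -140 kN·m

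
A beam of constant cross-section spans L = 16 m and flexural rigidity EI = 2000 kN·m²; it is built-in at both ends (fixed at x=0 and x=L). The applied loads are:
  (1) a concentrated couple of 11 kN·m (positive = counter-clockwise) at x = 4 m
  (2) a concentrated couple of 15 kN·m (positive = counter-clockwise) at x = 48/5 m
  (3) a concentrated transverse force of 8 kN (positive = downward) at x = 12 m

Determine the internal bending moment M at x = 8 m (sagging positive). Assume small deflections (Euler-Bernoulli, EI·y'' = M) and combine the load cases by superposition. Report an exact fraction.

Load 1 — applied couple M₀=11 kN·m at a=4 m (b=L-a=12):
  M_1 = R_Ax - M_A - M₀  [x>a] with R_A=99/128, M_A=-33/16 = (99/128)·8 - (-33/16) - 11 = -11/4 kN·m
Load 2 — applied couple M₀=15 kN·m at a=48/5 m (b=L-a=32/5):
  M_2 = R_Ax - M_A  [x≤a] with R_A=27/20, M_A=24/5 = (27/20)·8 - (24/5) = 6 kN·m
Load 3 — point force P=8 kN at a=12 m (b=L-a=4):
  M_3 = Pb²(3a+b)x/L³ - Pab²/L²  [x≤a] = 8·4²·(3·12+4)·8/16³ - 8·12·4²/16² = 4 kN·m
Superposition: M = Σ M_i = 29/4 kN·m ≈ 7.250000 kN·m

M(8) = 29/4 kN·m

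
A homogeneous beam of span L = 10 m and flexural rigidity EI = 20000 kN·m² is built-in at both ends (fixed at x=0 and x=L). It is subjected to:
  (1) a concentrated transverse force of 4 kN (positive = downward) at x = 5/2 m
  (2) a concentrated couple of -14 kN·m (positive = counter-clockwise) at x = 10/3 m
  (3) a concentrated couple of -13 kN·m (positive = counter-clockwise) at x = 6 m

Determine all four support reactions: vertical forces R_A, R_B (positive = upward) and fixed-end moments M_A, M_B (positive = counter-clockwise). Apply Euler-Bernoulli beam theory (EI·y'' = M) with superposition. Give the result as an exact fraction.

R_A = -1091/3000 kN, M_A = 293/200 kN·m, R_B = 13091/3000 kN, M_B = -4861/600 kN·m

Load 1 — point force P=4 kN at a=5/2 m (b=L-a=15/2):
  R_A = Pb²(3a+b)/L³ = 4·(15/2)²·(3·(5/2)+(15/2))/10³ = 27/8 kN
  M_A = Pab²/L² = 4·(5/2)·(15/2)²/10² = 45/8 kN·m
  R_B = Pa²(a+3b)/L³ = 4·(5/2)²·((5/2)+3·(15/2))/10³ = 5/8 kN
  M_B = -Pa²b/L² = -4·(5/2)²·(15/2)/10² = -15/8 kN·m
Load 2 — applied couple M₀=-14 kN·m at a=10/3 m (b=L-a=20/3):
  R_A = 6M₀ab/L³ = 6·(-14)·(10/3)·(20/3)/10³ = -28/15 kN
  M_A = M₀b(2a-b)/L² = (-14)·(20/3)·(2·(10/3)-(20/3))/10² = 0 kN·m
  R_B = -6M₀ab/L³ = -6·(-14)·(10/3)·(20/3)/10³ = 28/15 kN
  M_B = M₀a(2b-a)/L² = (-14)·(10/3)·(2·(20/3)-(10/3))/10² = -14/3 kN·m
Load 3 — applied couple M₀=-13 kN·m at a=6 m (b=L-a=4):
  R_A = 6M₀ab/L³ = 6·(-13)·6·4/10³ = -234/125 kN
  M_A = M₀b(2a-b)/L² = (-13)·4·(2·6-4)/10² = -104/25 kN·m
  R_B = -6M₀ab/L³ = -6·(-13)·6·4/10³ = 234/125 kN
  M_B = M₀a(2b-a)/L² = (-13)·6·(2·4-6)/10² = -39/25 kN·m
Superposition: R_A = -1091/3000 kN, M_A = 293/200 kN·m, R_B = 13091/3000 kN, M_B = -4861/600 kN·m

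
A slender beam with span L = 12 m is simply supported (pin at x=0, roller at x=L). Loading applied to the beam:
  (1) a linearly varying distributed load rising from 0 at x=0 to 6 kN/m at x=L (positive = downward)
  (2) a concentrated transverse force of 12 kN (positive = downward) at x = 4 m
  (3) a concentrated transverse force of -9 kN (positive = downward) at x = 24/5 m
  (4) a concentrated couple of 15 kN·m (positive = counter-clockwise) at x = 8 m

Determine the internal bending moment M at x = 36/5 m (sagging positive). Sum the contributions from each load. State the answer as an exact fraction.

M(36/5) = 8277/125 kN·m

Load 1 — triangular load w₀=6 kN/m (0→w₀ over full span):
  M_1 = w₀Lx/6 - w₀x³/(6L) = 6·12·(36/5)/6 - 6·(36/5)³/(6·12) = 6912/125 kN·m
Load 2 — point force P=12 kN at a=4 m (b=L-a=8):
  M_2 = Pa(L-x)/L  [x>a] = 12·4·(12-(36/5))/12 = 96/5 kN·m
Load 3 — point force P=-9 kN at a=24/5 m (b=L-a=36/5):
  M_3 = Pa(L-x)/L  [x>a] = (-9)·(24/5)·(12-(36/5))/12 = -432/25 kN·m
Load 4 — applied couple M₀=15 kN·m at a=8 m (b=L-a=4):
  M_4 = M₀x/L  [x≤a] = 15·(36/5)/12 = 9 kN·m
Superposition: M = Σ M_i = 8277/125 kN·m ≈ 66.216000 kN·m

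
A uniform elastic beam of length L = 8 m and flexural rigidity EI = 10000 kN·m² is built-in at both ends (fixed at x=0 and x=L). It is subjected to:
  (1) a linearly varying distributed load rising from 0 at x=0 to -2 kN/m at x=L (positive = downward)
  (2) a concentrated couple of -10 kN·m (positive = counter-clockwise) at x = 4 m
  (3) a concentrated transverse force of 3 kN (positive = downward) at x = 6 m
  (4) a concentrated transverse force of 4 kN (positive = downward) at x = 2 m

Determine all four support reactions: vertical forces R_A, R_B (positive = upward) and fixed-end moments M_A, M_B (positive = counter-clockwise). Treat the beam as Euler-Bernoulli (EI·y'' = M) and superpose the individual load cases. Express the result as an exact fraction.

R_A = -69/160 kN, M_A = -137/120 kN·m, R_B = -91/160 kN, M_B = -39/40 kN·m

Load 1 — triangular load w₀=-2 kN/m (0→w₀ over full span):
  R_A = 3w₀L/20 = 3·(-2)·8/20 = -12/5 kN
  M_A = w₀L²/30 = (-2)·8²/30 = -64/15 kN·m
  R_B = 7w₀L/20 = 7·(-2)·8/20 = -28/5 kN
  M_B = -w₀L²/20 = -(-2)·8²/20 = 32/5 kN·m
Load 2 — applied couple M₀=-10 kN·m at a=4 m (b=L-a=4):
  R_A = 6M₀ab/L³ = 6·(-10)·4·4/8³ = -15/8 kN
  M_A = M₀b(2a-b)/L² = (-10)·4·(2·4-4)/8² = -5/2 kN·m
  R_B = -6M₀ab/L³ = -6·(-10)·4·4/8³ = 15/8 kN
  M_B = M₀a(2b-a)/L² = (-10)·4·(2·4-4)/8² = -5/2 kN·m
Load 3 — point force P=3 kN at a=6 m (b=L-a=2):
  R_A = Pb²(3a+b)/L³ = 3·2²·(3·6+2)/8³ = 15/32 kN
  M_A = Pab²/L² = 3·6·2²/8² = 9/8 kN·m
  R_B = Pa²(a+3b)/L³ = 3·6²·(6+3·2)/8³ = 81/32 kN
  M_B = -Pa²b/L² = -3·6²·2/8² = -27/8 kN·m
Load 4 — point force P=4 kN at a=2 m (b=L-a=6):
  R_A = Pb²(3a+b)/L³ = 4·6²·(3·2+6)/8³ = 27/8 kN
  M_A = Pab²/L² = 4·2·6²/8² = 9/2 kN·m
  R_B = Pa²(a+3b)/L³ = 4·2²·(2+3·6)/8³ = 5/8 kN
  M_B = -Pa²b/L² = -4·2²·6/8² = -3/2 kN·m
Superposition: R_A = -69/160 kN, M_A = -137/120 kN·m, R_B = -91/160 kN, M_B = -39/40 kN·m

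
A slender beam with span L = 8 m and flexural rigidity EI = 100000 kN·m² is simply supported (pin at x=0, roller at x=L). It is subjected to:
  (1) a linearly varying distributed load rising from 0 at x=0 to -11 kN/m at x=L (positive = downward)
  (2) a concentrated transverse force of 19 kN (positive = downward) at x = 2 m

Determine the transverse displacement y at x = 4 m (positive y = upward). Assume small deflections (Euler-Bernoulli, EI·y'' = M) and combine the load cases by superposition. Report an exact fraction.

y(4) = 77/50000 m

Load 1 — triangular load w₀=-11 kN/m (0→w₀ over full span):
  y_1 = -w₀x(7L⁴-10L²x²+3x⁴)/(360LEI) = -(-11)·4·(7·8⁴-10·8²·4²+3·4⁴)/(360·8·100000) = 11/3750 m
Load 2 — point force P=19 kN at a=2 m (b=L-a=6):
  y_2 = -Pa(L-x)(2Lx-a²-x²)/(6LEI)  [x>a] = -19·2·(8-4)·(2·8·4-2²-4²)/(6·8·100000) = -209/150000 m
Superposition: y = Σ y_i = 77/50000 m ≈ 0.001540 m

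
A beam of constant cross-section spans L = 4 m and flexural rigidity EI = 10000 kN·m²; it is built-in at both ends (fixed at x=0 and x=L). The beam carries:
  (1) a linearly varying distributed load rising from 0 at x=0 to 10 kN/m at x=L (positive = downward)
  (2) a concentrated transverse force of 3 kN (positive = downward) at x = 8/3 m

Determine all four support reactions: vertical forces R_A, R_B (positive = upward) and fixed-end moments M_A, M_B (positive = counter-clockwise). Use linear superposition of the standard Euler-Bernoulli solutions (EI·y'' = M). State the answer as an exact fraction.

R_A = 61/9 kN, M_A = 56/9 kN·m, R_B = 146/9 kN, M_B = -88/9 kN·m

Load 1 — triangular load w₀=10 kN/m (0→w₀ over full span):
  R_A = 3w₀L/20 = 3·10·4/20 = 6 kN
  M_A = w₀L²/30 = 10·4²/30 = 16/3 kN·m
  R_B = 7w₀L/20 = 7·10·4/20 = 14 kN
  M_B = -w₀L²/20 = -10·4²/20 = -8 kN·m
Load 2 — point force P=3 kN at a=8/3 m (b=L-a=4/3):
  R_A = Pb²(3a+b)/L³ = 3·(4/3)²·(3·(8/3)+(4/3))/4³ = 7/9 kN
  M_A = Pab²/L² = 3·(8/3)·(4/3)²/4² = 8/9 kN·m
  R_B = Pa²(a+3b)/L³ = 3·(8/3)²·((8/3)+3·(4/3))/4³ = 20/9 kN
  M_B = -Pa²b/L² = -3·(8/3)²·(4/3)/4² = -16/9 kN·m
Superposition: R_A = 61/9 kN, M_A = 56/9 kN·m, R_B = 146/9 kN, M_B = -88/9 kN·m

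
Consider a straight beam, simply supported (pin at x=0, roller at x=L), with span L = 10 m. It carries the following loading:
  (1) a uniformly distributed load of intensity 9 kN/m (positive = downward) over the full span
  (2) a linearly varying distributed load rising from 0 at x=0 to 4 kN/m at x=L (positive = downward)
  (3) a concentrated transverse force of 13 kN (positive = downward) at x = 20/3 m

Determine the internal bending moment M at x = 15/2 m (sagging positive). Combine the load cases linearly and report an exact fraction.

Load 1 — uniform load w=9 kN/m over full span:
  M_1 = wx(L-x)/2 = 9·(15/2)·(10-(15/2))/2 = 675/8 kN·m
Load 2 — triangular load w₀=4 kN/m (0→w₀ over full span):
  M_2 = w₀Lx/6 - w₀x³/(6L) = 4·10·(15/2)/6 - 4·(15/2)³/(6·10) = 175/8 kN·m
Load 3 — point force P=13 kN at a=20/3 m (b=L-a=10/3):
  M_3 = Pa(L-x)/L  [x>a] = 13·(20/3)·(10-(15/2))/10 = 65/3 kN·m
Superposition: M = Σ M_i = 1535/12 kN·m ≈ 127.916667 kN·m

M(15/2) = 1535/12 kN·m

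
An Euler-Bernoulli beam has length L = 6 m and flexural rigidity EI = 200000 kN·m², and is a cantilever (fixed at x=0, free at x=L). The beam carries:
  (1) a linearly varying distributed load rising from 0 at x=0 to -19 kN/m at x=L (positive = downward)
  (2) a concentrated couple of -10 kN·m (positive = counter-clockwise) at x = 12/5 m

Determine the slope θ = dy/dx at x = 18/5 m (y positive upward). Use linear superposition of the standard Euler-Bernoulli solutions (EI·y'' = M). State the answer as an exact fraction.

θ(18/5) = 281001/125000000 rad

Load 1 — triangular load w₀=-19 kN/m (0→w₀ over full span):
  θ_1 = (w₀Lx²/4-w₀L²x/3-w₀x⁴/(24L))/EI = ((-19)·6·(18/5)²/4-(-19)·6²·(18/5)/3-(-19)·(18/5)⁴/(24·6))/200000 = 296001/125000000 rad
Load 2 — applied couple M₀=-10 kN·m at a=12/5 m (b=L-a=18/5):
  θ_2 = M₀a/EI  [x>a] = (-10)·(12/5)/200000 = -3/25000 rad
Superposition: θ = Σ θ_i = 281001/125000000 rad ≈ 0.002248 rad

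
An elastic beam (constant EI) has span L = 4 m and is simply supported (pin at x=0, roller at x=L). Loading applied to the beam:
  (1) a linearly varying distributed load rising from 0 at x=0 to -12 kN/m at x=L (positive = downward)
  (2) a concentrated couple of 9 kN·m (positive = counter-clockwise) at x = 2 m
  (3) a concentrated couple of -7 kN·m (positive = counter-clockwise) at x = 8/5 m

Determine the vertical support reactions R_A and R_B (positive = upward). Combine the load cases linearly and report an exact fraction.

R_A = -15/2 kN, R_B = -33/2 kN

Load 1 — triangular load w₀=-12 kN/m (0→w₀ over full span):
  R_A = w₀L/6 = (-12)·4/6 = -8 kN
  R_B = w₀L/3 = (-12)·4/3 = -16 kN
Load 2 — applied couple M₀=9 kN·m at a=2 m (b=L-a=2):
  R_A = M₀/L = 9/4 kN
  R_B = -M₀/L = -9/4 kN
Load 3 — applied couple M₀=-7 kN·m at a=8/5 m (b=L-a=12/5):
  R_A = M₀/L = (-7)/4 = -7/4 kN
  R_B = -M₀/L = -(-7)/4 = 7/4 kN
Superposition: R_A = -15/2 kN, R_B = -33/2 kN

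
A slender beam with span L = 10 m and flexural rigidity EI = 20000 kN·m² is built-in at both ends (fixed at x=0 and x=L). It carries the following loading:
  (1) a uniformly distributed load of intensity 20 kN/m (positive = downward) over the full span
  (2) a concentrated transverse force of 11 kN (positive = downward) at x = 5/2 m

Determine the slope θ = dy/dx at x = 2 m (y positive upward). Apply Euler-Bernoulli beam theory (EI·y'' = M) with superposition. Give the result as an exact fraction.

Load 1 — uniform load w=20 kN/m over full span:
  θ_1 = -wx(L-x)(L-2x)/(12EI) = -20·2·(10-2)·(10-2·2)/(12·20000) = -1/125 rad
Load 2 — point force P=11 kN at a=5/2 m (b=L-a=15/2):
  θ_2 = -Pb²x(2aL-(3a+b)x)/(2L³EI)  [x≤a] = -11·(15/2)²·2·(2·(5/2)·10-(3·(5/2)+(15/2))·2)/(2·10³·20000) = -99/160000 rad
Superposition: θ = Σ θ_i = -1379/160000 rad ≈ -0.008619 rad

θ(2) = -1379/160000 rad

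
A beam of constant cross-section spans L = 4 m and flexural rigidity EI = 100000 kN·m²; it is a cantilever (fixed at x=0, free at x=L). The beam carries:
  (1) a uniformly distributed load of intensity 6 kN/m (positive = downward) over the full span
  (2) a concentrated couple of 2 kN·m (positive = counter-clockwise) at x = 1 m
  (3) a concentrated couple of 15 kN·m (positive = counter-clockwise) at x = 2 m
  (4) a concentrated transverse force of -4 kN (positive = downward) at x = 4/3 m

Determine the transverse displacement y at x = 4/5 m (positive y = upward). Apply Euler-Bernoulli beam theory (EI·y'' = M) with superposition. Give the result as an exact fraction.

Load 1 — uniform load w=6 kN/m over full span:
  y_1 = -wx²(x²-4Lx+6L²)/(24EI) = -6·(4/5)²·((4/5)²-4·4·(4/5)+6·4²)/(24·100000) = -262/1953125 m
Load 2 — applied couple M₀=2 kN·m at a=1 m (b=L-a=3):
  y_2 = M₀x²/(2EI)  [x≤a] = 2·(4/5)²/(2·100000) = 1/156250 m
Load 3 — applied couple M₀=15 kN·m at a=2 m (b=L-a=2):
  y_3 = M₀x²/(2EI)  [x≤a] = 15·(4/5)²/(2·100000) = 3/62500 m
Load 4 — point force P=-4 kN at a=4/3 m (b=L-a=8/3):
  y_4 = -Px²(3a-x)/(6EI)  [x≤a] = -(-4)·(4/5)²·(3·(4/3)-(4/5))/(6·100000) = 16/1171875 m
Superposition: y = Σ y_i = -1549/23437500 m ≈ -0.000066 m

y(4/5) = -1549/23437500 m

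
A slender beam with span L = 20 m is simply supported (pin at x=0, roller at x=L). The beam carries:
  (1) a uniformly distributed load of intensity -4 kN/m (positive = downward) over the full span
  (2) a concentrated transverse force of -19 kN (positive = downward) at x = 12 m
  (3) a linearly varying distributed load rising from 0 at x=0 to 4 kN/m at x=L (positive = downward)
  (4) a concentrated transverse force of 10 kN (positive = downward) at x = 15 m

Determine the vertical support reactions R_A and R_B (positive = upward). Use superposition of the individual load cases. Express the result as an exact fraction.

R_A = -953/30 kN, R_B = -517/30 kN

Load 1 — uniform load w=-4 kN/m over full span:
  R_A = wL/2 = (-4)·20/2 = -40 kN
  R_B = wL/2 = (-4)·20/2 = -40 kN
Load 2 — point force P=-19 kN at a=12 m (b=L-a=8):
  R_A = Pb/L = (-19)·8/20 = -38/5 kN
  R_B = Pa/L = (-19)·12/20 = -57/5 kN
Load 3 — triangular load w₀=4 kN/m (0→w₀ over full span):
  R_A = w₀L/6 = 4·20/6 = 40/3 kN
  R_B = w₀L/3 = 4·20/3 = 80/3 kN
Load 4 — point force P=10 kN at a=15 m (b=L-a=5):
  R_A = Pb/L = 10·5/20 = 5/2 kN
  R_B = Pa/L = 10·15/20 = 15/2 kN
Superposition: R_A = -953/30 kN, R_B = -517/30 kN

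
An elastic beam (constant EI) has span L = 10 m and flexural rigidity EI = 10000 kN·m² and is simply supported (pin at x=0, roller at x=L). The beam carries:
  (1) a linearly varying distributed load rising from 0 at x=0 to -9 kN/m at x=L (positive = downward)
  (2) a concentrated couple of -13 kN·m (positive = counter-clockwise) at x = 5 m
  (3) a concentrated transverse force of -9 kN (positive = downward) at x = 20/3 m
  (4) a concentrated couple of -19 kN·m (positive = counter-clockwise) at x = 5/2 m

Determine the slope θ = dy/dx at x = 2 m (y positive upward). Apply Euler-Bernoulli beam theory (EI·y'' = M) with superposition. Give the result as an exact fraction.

Load 1 — triangular load w₀=-9 kN/m (0→w₀ over full span):
  θ_1 = -w₀(7L⁴-30L²x²+15x⁴)/(360LEI) = -(-9)·(7·10⁴-30·10²·2²+15·2⁴)/(360·10·10000) = 91/6250 rad
Load 2 — applied couple M₀=-13 kN·m at a=5 m (b=L-a=5):
  θ_2 = (M₀x²/(2L)+C₁)/EI  [x≤a] with C₁=M₀(3b²-L²)/(6L)=65/12 = ((-13)·2²/(2·10)+(65/12))/10000 = 169/600000 rad
Load 3 — point force P=-9 kN at a=20/3 m (b=L-a=10/3):
  θ_3 = -Pb(L²-b²-3x²)/(6LEI)  [x≤a] = -(-9)·(10/3)·(10²-(10/3)²-3·2²)/(6·10·10000) = 173/45000 rad
Load 4 — applied couple M₀=-19 kN·m at a=5/2 m (b=L-a=15/2):
  θ_4 = (M₀x²/(2L)+C₁)/EI  [x≤a] with C₁=M₀(3b²-L²)/(6L)=-1045/48 = ((-19)·2²/(2·10)+(-1045/48))/10000 = -6137/2400000 rad
Superposition: θ = Σ θ_i = 116129/7200000 rad ≈ 0.016129 rad

θ(2) = 116129/7200000 rad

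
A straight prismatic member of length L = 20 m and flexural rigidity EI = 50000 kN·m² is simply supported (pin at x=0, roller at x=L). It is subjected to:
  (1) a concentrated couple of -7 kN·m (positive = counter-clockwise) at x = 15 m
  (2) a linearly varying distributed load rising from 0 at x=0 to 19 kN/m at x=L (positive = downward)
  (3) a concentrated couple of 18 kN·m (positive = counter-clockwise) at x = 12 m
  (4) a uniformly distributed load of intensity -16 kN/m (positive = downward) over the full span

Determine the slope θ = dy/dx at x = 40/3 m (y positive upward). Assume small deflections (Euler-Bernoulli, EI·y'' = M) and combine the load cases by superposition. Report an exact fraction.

θ(40/3) = -11005069/486000000 rad

Load 1 — applied couple M₀=-7 kN·m at a=15 m (b=L-a=5):
  θ_1 = (M₀x²/(2L)+C₁)/EI  [x≤a] with C₁=M₀(3b²-L²)/(6L)=455/24 = ((-7)·(40/3)²/(2·20)+(455/24))/50000 = -7/28800 rad
Load 2 — triangular load w₀=19 kN/m (0→w₀ over full span):
  θ_2 = -w₀(7L⁴-30L²x²+15x⁴)/(360LEI) = -19·(7·20⁴-30·20²·(40/3)²+15·(40/3)⁴)/(360·20·50000) = 1729/60750 rad
Load 3 — applied couple M₀=18 kN·m at a=12 m (b=L-a=8):
  θ_3 = (M₀x²/(2L)-M₀(x-a)+C₁)/EI  [x>a] with C₁=M₀(3b²-L²)/(6L)=-156/5 = (18·(40/3)²/(2·20)-18·((40/3)-12)+(-156/5))/50000 = 31/62500 rad
Load 4 — uniform load w=-16 kN/m over full span:
  θ_4 = -w(L³-6Lx²+4x³)/(24EI) = -(-16)·(20³-6·20·(40/3)²+4·(40/3)³)/(24·50000) = -104/2025 rad
Superposition: θ = Σ θ_i = -11005069/486000000 rad ≈ -0.022644 rad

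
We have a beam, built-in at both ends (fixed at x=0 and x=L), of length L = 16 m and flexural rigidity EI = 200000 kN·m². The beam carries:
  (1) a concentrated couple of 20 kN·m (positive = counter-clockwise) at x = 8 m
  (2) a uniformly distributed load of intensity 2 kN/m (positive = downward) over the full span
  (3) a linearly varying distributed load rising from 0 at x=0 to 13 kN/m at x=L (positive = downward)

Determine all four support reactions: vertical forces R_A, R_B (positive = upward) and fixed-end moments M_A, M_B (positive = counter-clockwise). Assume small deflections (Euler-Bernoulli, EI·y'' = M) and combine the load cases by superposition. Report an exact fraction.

Load 1 — applied couple M₀=20 kN·m at a=8 m (b=L-a=8):
  R_A = 6M₀ab/L³ = 6·20·8·8/16³ = 15/8 kN
  M_A = M₀b(2a-b)/L² = 20·8·(2·8-8)/16² = 5 kN·m
  R_B = -6M₀ab/L³ = -6·20·8·8/16³ = -15/8 kN
  M_B = M₀a(2b-a)/L² = 20·8·(2·8-8)/16² = 5 kN·m
Load 2 — uniform load w=2 kN/m over full span:
  R_A = wL/2 = 2·16/2 = 16 kN
  M_A = wL²/12 = 2·16²/12 = 128/3 kN·m
  R_B = wL/2 = 2·16/2 = 16 kN
  M_B = -wL²/12 = -2·16²/12 = -128/3 kN·m
Load 3 — triangular load w₀=13 kN/m (0→w₀ over full span):
  R_A = 3w₀L/20 = 3·13·16/20 = 156/5 kN
  M_A = w₀L²/30 = 13·16²/30 = 1664/15 kN·m
  R_B = 7w₀L/20 = 7·13·16/20 = 364/5 kN
  M_B = -w₀L²/20 = -13·16²/20 = -832/5 kN·m
Superposition: R_A = 1963/40 kN, M_A = 793/5 kN·m, R_B = 3477/40 kN, M_B = -3061/15 kN·m

R_A = 1963/40 kN, M_A = 793/5 kN·m, R_B = 3477/40 kN, M_B = -3061/15 kN·m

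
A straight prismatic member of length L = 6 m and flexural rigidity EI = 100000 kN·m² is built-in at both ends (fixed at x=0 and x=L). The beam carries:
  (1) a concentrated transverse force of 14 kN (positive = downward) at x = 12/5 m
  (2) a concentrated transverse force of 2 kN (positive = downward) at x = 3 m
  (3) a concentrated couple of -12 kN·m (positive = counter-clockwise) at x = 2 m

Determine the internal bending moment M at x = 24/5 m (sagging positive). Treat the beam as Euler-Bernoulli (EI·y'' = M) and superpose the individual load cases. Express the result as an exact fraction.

M(24/5) = -4063/1250 kN·m

Load 1 — point force P=14 kN at a=12/5 m (b=L-a=18/5):
  M_1 = Pa²(a+3b)(L-x)/L³ - Pa²b/L²  [x>a] = 14·(12/5)²·((12/5)+3·(18/5))·(6-(24/5))/6³ - 14·(12/5)²·(18/5)/6² = -1344/625 kN·m
Load 2 — point force P=2 kN at a=3 m (b=L-a=3):
  M_2 = Pa²(a+3b)(L-x)/L³ - Pa²b/L²  [x>a] = 2·3²·(3+3·3)·(6-(24/5))/6³ - 2·3²·3/6² = -3/10 kN·m
Load 3 — applied couple M₀=-12 kN·m at a=2 m (b=L-a=4):
  M_3 = R_Ax - M_A - M₀  [x>a] with R_A=-8/3, M_A=0 = (-8/3)·(24/5) - 0 - (-12) = -4/5 kN·m
Superposition: M = Σ M_i = -4063/1250 kN·m ≈ -3.250400 kN·m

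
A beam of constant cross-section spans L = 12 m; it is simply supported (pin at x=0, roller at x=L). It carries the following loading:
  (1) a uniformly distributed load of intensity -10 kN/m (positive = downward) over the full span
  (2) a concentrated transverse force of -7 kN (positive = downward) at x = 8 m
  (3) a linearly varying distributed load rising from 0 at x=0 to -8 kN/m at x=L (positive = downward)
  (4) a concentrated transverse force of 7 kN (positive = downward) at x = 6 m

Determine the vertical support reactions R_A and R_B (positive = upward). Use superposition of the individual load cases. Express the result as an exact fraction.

Load 1 — uniform load w=-10 kN/m over full span:
  R_A = wL/2 = (-10)·12/2 = -60 kN
  R_B = wL/2 = (-10)·12/2 = -60 kN
Load 2 — point force P=-7 kN at a=8 m (b=L-a=4):
  R_A = Pb/L = (-7)·4/12 = -7/3 kN
  R_B = Pa/L = (-7)·8/12 = -14/3 kN
Load 3 — triangular load w₀=-8 kN/m (0→w₀ over full span):
  R_A = w₀L/6 = (-8)·12/6 = -16 kN
  R_B = w₀L/3 = (-8)·12/3 = -32 kN
Load 4 — point force P=7 kN at a=6 m (b=L-a=6):
  R_A = Pb/L = 7·6/12 = 7/2 kN
  R_B = Pa/L = 7·6/12 = 7/2 kN
Superposition: R_A = -449/6 kN, R_B = -559/6 kN

R_A = -449/6 kN, R_B = -559/6 kN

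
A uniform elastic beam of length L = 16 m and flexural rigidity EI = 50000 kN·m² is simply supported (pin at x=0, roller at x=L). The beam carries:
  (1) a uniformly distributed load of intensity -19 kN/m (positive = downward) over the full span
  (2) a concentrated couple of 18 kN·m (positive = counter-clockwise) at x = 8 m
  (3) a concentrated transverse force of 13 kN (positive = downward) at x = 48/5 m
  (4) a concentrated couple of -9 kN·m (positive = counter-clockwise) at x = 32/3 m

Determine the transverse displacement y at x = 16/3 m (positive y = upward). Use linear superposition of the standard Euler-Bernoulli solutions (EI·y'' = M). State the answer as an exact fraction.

y(16/3) = 25182124/94921875 m

Load 1 — uniform load w=-19 kN/m over full span:
  y_1 = -wx(L³-2Lx²+x³)/(24EI) = -(-19)·(16/3)·(16³-2·16·(16/3)²+(16/3)³)/(24·50000) = 214016/759375 m
Load 2 — applied couple M₀=18 kN·m at a=8 m (b=L-a=8):
  y_2 = (M₀x³/(6L)+C₁x)/EI  [x≤a] with C₁=M₀(3b²-L²)/(6L)=-12 = (18·(16/3)³/(6·16)+(-12)·(16/3))/50000 = -4/5625 m
Load 3 — point force P=13 kN at a=48/5 m (b=L-a=32/5):
  y_3 = -Pbx(L²-b²-x²)/(6LEI)  [x≤a] = -13·(32/5)·(16/3)·(16²-(32/5)²-(16/3)²)/(6·16·50000) = -545792/31640625 m
Load 4 — applied couple M₀=-9 kN·m at a=32/3 m (b=L-a=16/3):
  y_4 = (M₀x³/(6L)+C₁x)/EI  [x≤a] with C₁=M₀(3b²-L²)/(6L)=16 = ((-9)·(16/3)³/(6·16)+16·(16/3))/50000 = 8/5625 m
Superposition: y = Σ y_i = 25182124/94921875 m ≈ 0.265293 m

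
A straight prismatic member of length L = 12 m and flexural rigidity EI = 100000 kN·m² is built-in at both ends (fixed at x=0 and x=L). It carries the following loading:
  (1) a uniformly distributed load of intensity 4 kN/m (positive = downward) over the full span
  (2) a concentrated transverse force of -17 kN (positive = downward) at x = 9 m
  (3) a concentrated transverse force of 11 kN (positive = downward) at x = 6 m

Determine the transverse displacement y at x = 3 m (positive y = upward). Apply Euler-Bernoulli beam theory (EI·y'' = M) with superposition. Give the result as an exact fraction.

y(3) = -1791/1280000 m

Load 1 — uniform load w=4 kN/m over full span:
  y_1 = -wx²(L-x)²/(24EI) = -4·3²·(12-3)²/(24·100000) = -243/200000 m
Load 2 — point force P=-17 kN at a=9 m (b=L-a=3):
  y_2 = -Pb²x²(3aL-(3a+b)x)/(6L³EI)  [x≤a] = -(-17)·3²·3²·(3·9·12-(3·9+3)·3)/(6·12³·100000) = 1989/6400000 m
Load 3 — point force P=11 kN at a=6 m (b=L-a=6):
  y_3 = -Pb²x²(3aL-(3a+b)x)/(6L³EI)  [x≤a] = -11·6²·3²·(3·6·12-(3·6+6)·3)/(6·12³·100000) = -99/200000 m
Superposition: y = Σ y_i = -1791/1280000 m ≈ -0.001399 m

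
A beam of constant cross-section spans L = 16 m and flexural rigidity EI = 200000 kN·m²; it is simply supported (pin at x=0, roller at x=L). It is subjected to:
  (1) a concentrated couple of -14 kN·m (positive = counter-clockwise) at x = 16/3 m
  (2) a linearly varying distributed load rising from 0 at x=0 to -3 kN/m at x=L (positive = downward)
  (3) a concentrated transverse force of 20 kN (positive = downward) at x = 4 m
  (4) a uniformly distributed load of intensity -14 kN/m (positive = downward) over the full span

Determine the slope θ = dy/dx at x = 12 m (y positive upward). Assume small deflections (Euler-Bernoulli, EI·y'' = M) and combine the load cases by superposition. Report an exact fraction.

θ(12) = -73793/9000000 rad

Load 1 — applied couple M₀=-14 kN·m at a=16/3 m (b=L-a=32/3):
  θ_1 = (M₀x²/(2L)-M₀(x-a)+C₁)/EI  [x>a] with C₁=M₀(3b²-L²)/(6L)=-112/9 = ((-14)·12²/(2·16)-(-14)·(12-(16/3))+(-112/9))/200000 = 161/1800000 rad
Load 2 — triangular load w₀=-3 kN/m (0→w₀ over full span):
  θ_2 = -w₀(7L⁴-30L²x²+15x⁴)/(360LEI) = -(-3)·(7·16⁴-30·16²·12²+15·12⁴)/(360·16·200000) = -1313/1500000 rad
Load 3 — point force P=20 kN at a=4 m (b=L-a=12):
  θ_3 = -Pa(2L²-6Lx+3x²+a²)/(6LEI)  [x>a] = -20·4·(2·16²-6·16·12+3·12²+4²)/(6·16·200000) = 1/1250 rad
Load 4 — uniform load w=-14 kN/m over full span:
  θ_4 = -w(L³-6Lx²+4x³)/(24EI) = -(-14)·(16³-6·16·12²+4·12³)/(24·200000) = -77/9375 rad
Superposition: θ = Σ θ_i = -73793/9000000 rad ≈ -0.008199 rad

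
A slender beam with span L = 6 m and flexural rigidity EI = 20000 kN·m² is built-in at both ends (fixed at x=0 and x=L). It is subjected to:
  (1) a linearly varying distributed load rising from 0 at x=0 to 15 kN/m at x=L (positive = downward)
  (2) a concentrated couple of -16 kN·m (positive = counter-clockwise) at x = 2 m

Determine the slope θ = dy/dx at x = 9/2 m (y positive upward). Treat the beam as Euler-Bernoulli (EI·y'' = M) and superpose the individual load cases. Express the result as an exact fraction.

Load 1 — triangular load w₀=15 kN/m (0→w₀ over full span):
  θ_1 = -w₀(2x(L-x)(L-2x)(x+2L)+x²(L-x)²)/(120LEI) = -15·(2·(9/2)·(6-(9/2))·(6-2·(9/2))·((9/2)+2·6)+(9/2)²·(6-(9/2))²)/(120·6·20000) = 3321/5120000 rad
Load 2 — applied couple M₀=-16 kN·m at a=2 m (b=L-a=4):
  θ_2 = (R_Ax²/2 - M_Ax - M₀(x-a))/EI  [x>a] with R_A=-32/9, M_A=0 = ((-32/9)·(9/2)²/2 - 0·(9/2) - (-16)·((9/2)-2))/20000 = 1/5000 rad
Superposition: θ = Σ θ_i = 869/1024000 rad ≈ 0.000849 rad

θ(9/2) = 869/1024000 rad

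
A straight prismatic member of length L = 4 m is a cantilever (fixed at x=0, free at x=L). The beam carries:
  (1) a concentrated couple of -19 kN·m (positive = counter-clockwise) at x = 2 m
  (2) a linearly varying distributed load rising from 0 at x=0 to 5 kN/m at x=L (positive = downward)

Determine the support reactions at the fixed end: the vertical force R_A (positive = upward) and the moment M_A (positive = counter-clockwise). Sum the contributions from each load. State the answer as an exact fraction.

R_A = 10 kN, M_A = 137/3 kN·m

Load 1 — applied couple M₀=-19 kN·m at a=2 m (b=L-a=2):
  R_A = 0 kN
  M_A = -M₀ = -(-19) = 19 kN·m
Load 2 — triangular load w₀=5 kN/m (0→w₀ over full span):
  R_A = w₀L/2 = 5·4/2 = 10 kN
  M_A = w₀L²/3 = 5·4²/3 = 80/3 kN·m
Superposition: R_A = 10 kN, M_A = 137/3 kN·m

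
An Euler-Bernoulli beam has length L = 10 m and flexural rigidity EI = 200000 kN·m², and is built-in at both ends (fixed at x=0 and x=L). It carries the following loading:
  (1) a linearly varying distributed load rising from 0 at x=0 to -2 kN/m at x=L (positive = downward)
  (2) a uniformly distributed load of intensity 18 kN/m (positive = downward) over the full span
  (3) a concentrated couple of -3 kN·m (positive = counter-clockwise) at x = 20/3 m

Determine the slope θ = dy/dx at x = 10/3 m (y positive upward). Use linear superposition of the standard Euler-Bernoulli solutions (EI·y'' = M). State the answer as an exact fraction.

Load 1 — triangular load w₀=-2 kN/m (0→w₀ over full span):
  θ_1 = -w₀(2x(L-x)(L-2x)(x+2L)+x²(L-x)²)/(120LEI) = -(-2)·(2·(10/3)·(10-(10/3))·(10-2·(10/3))·((10/3)+2·10)+(10/3)²·(10-(10/3))²)/(120·10·200000) = 1/30375 rad
Load 2 — uniform load w=18 kN/m over full span:
  θ_2 = -wx(L-x)(L-2x)/(12EI) = -18·(10/3)·(10-(10/3))·(10-2·(10/3))/(12·200000) = -1/1800 rad
Load 3 — applied couple M₀=-3 kN·m at a=20/3 m (b=L-a=10/3):
  θ_3 = (R_Ax²/2 - M_Ax)/EI  [x≤a] with R_A=-2/5, M_A=-1 = ((-2/5)·(10/3)²/2 - (-1)·(10/3))/200000 = 1/180000 rad
Superposition: θ = Σ θ_i = -2513/4860000 rad ≈ -0.000517 rad

θ(10/3) = -2513/4860000 rad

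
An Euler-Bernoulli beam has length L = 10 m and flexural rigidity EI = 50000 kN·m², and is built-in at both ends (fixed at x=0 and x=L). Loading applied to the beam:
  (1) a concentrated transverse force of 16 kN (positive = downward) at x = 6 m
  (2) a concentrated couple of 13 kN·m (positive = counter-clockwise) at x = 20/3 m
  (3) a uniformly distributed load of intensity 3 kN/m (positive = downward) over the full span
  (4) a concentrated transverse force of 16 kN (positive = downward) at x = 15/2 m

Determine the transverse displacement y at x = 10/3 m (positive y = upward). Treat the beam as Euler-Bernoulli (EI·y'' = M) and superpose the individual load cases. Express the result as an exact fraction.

y(10/3) = -36913/12150000 m

Load 1 — point force P=16 kN at a=6 m (b=L-a=4):
  y_1 = -Pb²x²(3aL-(3a+b)x)/(6L³EI)  [x≤a] = -16·4²·(10/3)²·(3·6·10-(3·6+4)·(10/3))/(6·10³·50000) = -256/253125 m
Load 2 — applied couple M₀=13 kN·m at a=20/3 m (b=L-a=10/3):
  y_2 = (R_Ax³/6 - M_Ax²/2)/EI  [x≤a] with R_A=26/15, M_A=13/3 = ((26/15)·(10/3)³/6 - (13/3)·(10/3)²/2)/50000 = -13/48600 m
Load 3 — uniform load w=3 kN/m over full span:
  y_3 = -wx²(L-x)²/(24EI) = -3·(10/3)²·(10-(10/3))²/(24·50000) = -1/810 m
Load 4 — point force P=16 kN at a=15/2 m (b=L-a=5/2):
  y_4 = -Pb²x²(3aL-(3a+b)x)/(6L³EI)  [x≤a] = -16·(5/2)²·(10/3)²·(3·(15/2)·10-(3·(15/2)+(5/2))·(10/3))/(6·10³·50000) = -17/32400 m
Superposition: y = Σ y_i = -36913/12150000 m ≈ -0.003038 m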